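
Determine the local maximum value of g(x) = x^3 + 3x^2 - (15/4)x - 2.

Critical points: g'(x) = 3x^2 + 6x - 15/4 vanishes at x = -5/2, 1/2.
Since g''(x) = 6x + 6, we get g''(-5/2) = -9 < 0 ⇒ local maximum; g''(1/2) = 9 > 0 ⇒ local minimum.
Thus g has its local maximum at x = -5/2, with value 21/2.

21/2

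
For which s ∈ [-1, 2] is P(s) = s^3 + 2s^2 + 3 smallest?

The derivative is 3s^2 + 4s, whose only zero in [-1, 2] is s = 0.
Evaluating at the critical points and endpoints: P(-1) = 4,  P(0) = 3,  P(2) = 19.
Hence the absolute minimum is 3 at s = 0.

0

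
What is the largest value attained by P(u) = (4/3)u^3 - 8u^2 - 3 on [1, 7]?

P'(u) = 4u^2 - 16u, whose only zero in [1, 7] is u = 4.
Compare values at every candidate in [1, 7]: P(1) = -29/3, P(4) = -137/3, P(7) = 187/3.
Hence the absolute maximum is 187/3 at u = 7.

187/3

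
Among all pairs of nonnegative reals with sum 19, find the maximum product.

361/4

With x + y = 19, the product is P(x) = x(19 − x).
P'(x) = 19 − 2x = 0 gives x = 19/2; P'' = −2 < 0, so this is the maximum.
P = 19/2·19/2 = 361/4.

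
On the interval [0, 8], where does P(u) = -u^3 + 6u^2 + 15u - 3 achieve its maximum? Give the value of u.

The derivative is -3u^2 + 12u + 15, whose only zero in [0, 8] is u = 5.
Compare values at every candidate in [0, 8]: P(0) = -3,  P(5) = 97,  P(8) = -11.
The maximum over the interval is 97, attained at u = 5.

5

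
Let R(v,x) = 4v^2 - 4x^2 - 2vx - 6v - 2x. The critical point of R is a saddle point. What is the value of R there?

-26/17

∂R/∂v = 8v - 2x - 6 = 0 and ∂R/∂x = -2v - 8x - 2 = 0, so (v, x) = (11/17, -7/17).
The Hessian has R_{vv} = 8, R_{xx} = -8, R_{vx} = -2, giving D = -68 < 0, so the point is a saddle point.
R(11/17, -7/17) = -26/17.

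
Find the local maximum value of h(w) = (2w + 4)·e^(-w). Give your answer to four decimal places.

By the product rule, h'(w) = (-2w - 2)·e^(-w). Since e^(-w) > 0, the only critical point is w = -1.
h''(-1) has the same sign as -2 < 0, so this is a local maximum.
h(-1) = (2)·e^(1) ≈ 5.4366.

5.4366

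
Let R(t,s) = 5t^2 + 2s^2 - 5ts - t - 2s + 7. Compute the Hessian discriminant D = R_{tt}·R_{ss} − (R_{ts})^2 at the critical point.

∂R/∂t = 10t - 5s - 1 = 0 and ∂R/∂s = -5t + 4s - 2 = 0, so (t, s) = (14/15, 5/3).
The Hessian has R_{tt} = 10, R_{ss} = 4, R_{ts} = -5, giving D = 15 > 0 with R_{tt} > 0, so the point is a local minimum.
D = (10)·(4) − (-5)^2 = 15.

15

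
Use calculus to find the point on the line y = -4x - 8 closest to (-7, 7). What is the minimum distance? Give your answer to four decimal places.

3.1530

Minimize D(x)^2 = (x + 7)^2 + (-4x - 15)^2.
d/dx[D^2] = 2(x + 7) + 2·(-4)·(-4x - 15) = 0 ⇒ x = -67/17.
Then y = 132/17 and the distance is √(169/17) ≈ 3.1530.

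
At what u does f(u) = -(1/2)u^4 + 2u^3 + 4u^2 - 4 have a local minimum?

Critical points: f'(u) = -2u^3 + 6u^2 + 8u vanishes at u = -1, 0, 4.
Second-derivative test with f''(u) = -6u^2 + 12u + 8: f''(-1) = -10 < 0 ⇒ local maximum; f''(0) = 8 > 0 ⇒ local minimum; f''(4) = -40 < 0 ⇒ local maximum.
Thus f has its local minimum at u = 0, with value -4.

0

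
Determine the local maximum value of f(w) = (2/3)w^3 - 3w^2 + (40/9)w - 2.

f'(w) = 2w^2 - 6w + 40/9. Setting f'(w) = 0 gives w ∈ {4/3, 5/3}.
f''(w) = 4w - 6. f''(4/3) = -2/3 < 0 ⇒ local maximum; f''(5/3) = 2/3 > 0 ⇒ local minimum.
Thus f has its local maximum at w = 4/3, with value 14/81.

14/81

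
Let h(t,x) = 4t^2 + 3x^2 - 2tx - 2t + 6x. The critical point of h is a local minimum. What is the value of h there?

-3

∂h/∂t = 8t - 2x - 2 = 0 and ∂h/∂x = -2t + 6x + 6 = 0, so (t, x) = (0, -1).
The Hessian has h_{tt} = 8, h_{xx} = 6, h_{tx} = -2, giving D = 44 > 0 with h_{tt} > 0, so the point is a local minimum.
h(0, -1) = -3.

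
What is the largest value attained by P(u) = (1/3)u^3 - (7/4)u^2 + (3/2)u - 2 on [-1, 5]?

The derivative is u^2 - (7/2)u + 3/2, which vanishes at u = 1/2 and u = 3.
Candidates: P(-1) = -67/12; P(1/2) = -79/48; P(3) = -17/4; P(5) = 41/12.
Hence the absolute maximum is 41/12 at u = 5.

41/12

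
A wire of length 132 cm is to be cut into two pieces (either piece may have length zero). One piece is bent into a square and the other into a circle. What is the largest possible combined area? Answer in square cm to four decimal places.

1386.5579

Let x be the length used for the square. Square side x/4; circle radius (132−x)/(2π).
A(x) = (x/4)² + π·((132−x)/(2π))² = x²/16 + (132−x)²/(4π) for 0 ≤ x ≤ 132. A'(x) = x/8 − (132−x)/(2π) = 0 gives x = 4·132/(π+4) ≈ 73.9331.
A'' > 0, so the interior critical point is a minimum; the maximum is at an endpoint. A(0) = 1386.5579 and A(132) = 1089.0000, so the largest area is 1386.5579.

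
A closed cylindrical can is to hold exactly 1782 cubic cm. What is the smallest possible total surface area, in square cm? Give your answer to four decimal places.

813.6788

With radius r and height h, πr²h = 1782 so h = 1782/(πr²), and S(r) = 2πr² + 2πrh = 2πr² + 2·1782/r.
S'(r) = 4πr − 2·1782/r² = 0 ⇒ r³ = 1782/(2π), so r ≈ 6.5702 and h = 2r ≈ 13.1403.
S''(r) = 4π + 4·1782/r³ > 0, so this is the minimum; S ≈ 813.6788.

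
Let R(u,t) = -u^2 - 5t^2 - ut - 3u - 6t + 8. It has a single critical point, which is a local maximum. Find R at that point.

215/19

∂R/∂u = -2u - t - 3 = 0 and ∂R/∂t = -u - 10t - 6 = 0, so (u, t) = (-24/19, -9/19).
The Hessian has R_{uu} = -2, R_{tt} = -10, R_{ut} = -1, giving D = 19 > 0 with R_{uu} < 0, so the point is a local maximum.
R(-24/19, -9/19) = 215/19.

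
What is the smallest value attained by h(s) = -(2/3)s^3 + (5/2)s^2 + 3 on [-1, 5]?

h'(s) = -2s^2 + 5s, which vanishes at s = 0 and s = 5/2.
Candidates: h(-1) = 37/6, h(0) = 3, h(5/2) = 197/24, h(5) = -107/6.
Hence the absolute minimum is -107/6 at s = 5.

-107/6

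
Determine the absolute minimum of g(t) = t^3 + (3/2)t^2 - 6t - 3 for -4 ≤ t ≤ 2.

-19

The derivative is 3t^2 + 3t - 6, which vanishes at t = -2 and t = 1.
Candidates: g(-4) = -19, g(-2) = 7, g(1) = -13/2, g(2) = -1.
So the minimum is g(-4) = -19.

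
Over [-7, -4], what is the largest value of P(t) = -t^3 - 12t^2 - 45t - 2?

The derivative is -3t^2 - 24t - 45, whose only zero in [-7, -4] is t = -5.
Compare values at every candidate in [-7, -4]: P(-7) = 68; P(-5) = 48; P(-4) = 50.
So the maximum is P(-7) = 68.

68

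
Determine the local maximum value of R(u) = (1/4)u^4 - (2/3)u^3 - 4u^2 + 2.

R'(u) = u^3 - 2u^2 - 8u = 0 at u = -2, 0, 4.
Second-derivative test with R''(u) = 3u^2 - 4u - 8: R''(-2) = 12 > 0 ⇒ local minimum; R''(0) = -8 < 0 ⇒ local maximum; R''(4) = 24 > 0 ⇒ local minimum.
The local maximum is R(0) = 2.

2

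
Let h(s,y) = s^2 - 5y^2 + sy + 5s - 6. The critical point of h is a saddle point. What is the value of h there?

∂h/∂s = 2s + y + 5 = 0 and ∂h/∂y = s - 10y = 0, so (s, y) = (-50/21, -5/21).
The Hessian has h_{ss} = 2, h_{yy} = -10, h_{sy} = 1, giving D = -21 < 0, so the point is a saddle point.
h(-50/21, -5/21) = -251/21.

-251/21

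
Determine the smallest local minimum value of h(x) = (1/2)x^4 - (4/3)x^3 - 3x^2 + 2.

Critical points: h'(x) = 2x^3 - 4x^2 - 6x vanishes at x = -1, 0, 3.
Second-derivative test with h''(x) = 6x^2 - 8x - 6: h''(-1) = 8 > 0 ⇒ local minimum; h''(0) = -6 < 0 ⇒ local maximum; h''(3) = 24 > 0 ⇒ local minimum.
Thus h has its smallest local minimum at x = 3, with value -41/2.

-41/2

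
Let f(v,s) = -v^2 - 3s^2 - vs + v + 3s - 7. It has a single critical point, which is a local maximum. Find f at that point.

∂f/∂v = -2v - s + 1 = 0 and ∂f/∂s = -v - 6s + 3 = 0, so (v, s) = (3/11, 5/11).
The Hessian has f_{vv} = -2, f_{ss} = -6, f_{vs} = -1, giving D = 11 > 0 with f_{vv} < 0, so the point is a local maximum.
f(3/11, 5/11) = -68/11.

-68/11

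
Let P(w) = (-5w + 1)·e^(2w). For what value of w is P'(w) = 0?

Differentiating with the product rule gives P'(w) = (-10w - 3)·e^(2w). Since e^(2w) > 0, the only critical point is w = -3/10.
P''(-3/10) has the same sign as -10 < 0, so this is a local maximum.
P(-3/10) = (5/2)·e^(-3/5) ≈ 1.3720.

-3/10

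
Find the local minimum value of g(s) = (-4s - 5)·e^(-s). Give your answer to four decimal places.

By the product rule, g'(s) = (4s + 1)·e^(-s). Since e^(-s) > 0, the only critical point is s = -1/4.
g''(-1/4) has the same sign as 4 > 0, so this is a local minimum.
g(-1/4) = (-4)·e^(1/4) ≈ -5.1361.

-5.1361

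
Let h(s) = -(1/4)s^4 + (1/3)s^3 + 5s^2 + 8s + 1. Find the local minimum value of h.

-31/12

h'(s) = -s^3 + s^2 + 10s + 8 = 0 at s = -2, -1, 4.
Second-derivative test with h''(s) = -3s^2 + 2s + 10: h''(-2) = -6 < 0 ⇒ local maximum; h''(-1) = 5 > 0 ⇒ local minimum; h''(4) = -30 < 0 ⇒ local maximum.
The local minimum is h(-1) = -31/12.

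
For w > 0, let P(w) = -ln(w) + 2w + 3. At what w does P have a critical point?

1/2

P'(w) = -1/w + 2 = 0 gives w = 1/2.
P''(w) = 1/w², which is positive for w > 0, so this is a local minimum.
P(1/2) = -1·ln(1/2) + 1 + 3 ≈ 4.6931.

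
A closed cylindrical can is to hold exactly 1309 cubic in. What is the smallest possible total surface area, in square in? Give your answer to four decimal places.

With radius r and height h, πr²h = 1309 so h = 1309/(πr²), and S(r) = 2πr² + 2πrh = 2πr² + 2·1309/r.
S'(r) = 4πr − 2·1309/r² = 0 ⇒ r³ = 1309/(2π), so r ≈ 5.9282 and h = 2r ≈ 11.8563.
S''(r) = 4π + 4·1309/r³ > 0, so this is the minimum; S ≈ 662.4315.

662.4315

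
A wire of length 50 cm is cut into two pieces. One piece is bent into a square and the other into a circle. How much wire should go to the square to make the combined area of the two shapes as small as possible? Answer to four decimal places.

28.0050

Let x be the length used for the square. Square side x/4; circle radius (50−x)/(2π).
A(x) = (x/4)² + π·((50−x)/(2π))² = x²/16 + (50−x)²/(4π) for 0 ≤ x ≤ 50. A'(x) = x/8 − (50−x)/(2π) = 0 gives x = 4·50/(π+4) ≈ 28.0050.
A'' = 1/8 + 1/(2π) > 0, so this gives the minimum combined area; x ≈ 28.0050 cm to the square.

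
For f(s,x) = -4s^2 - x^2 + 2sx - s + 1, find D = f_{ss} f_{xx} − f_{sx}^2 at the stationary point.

∂f/∂s = -8s + 2x - 1 = 0 and ∂f/∂x = 2s - 2x = 0, so (s, x) = (-1/6, -1/6).
The Hessian has f_{ss} = -8, f_{xx} = -2, f_{sx} = 2, giving D = 12 > 0 with f_{ss} < 0, so the point is a local maximum.
D = (-8)·(-2) − (2)^2 = 12.

12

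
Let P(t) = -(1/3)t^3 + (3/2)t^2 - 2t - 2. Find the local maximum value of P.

-8/3

P'(t) = -t^2 + 3t - 2. Setting P'(t) = 0 gives t ∈ {1, 2}.
Second-derivative test with P''(t) = -2t + 3: P''(1) = 1 > 0 ⇒ local minimum; P''(2) = -1 < 0 ⇒ local maximum.
So the local maximum value is P(2) = -8/3.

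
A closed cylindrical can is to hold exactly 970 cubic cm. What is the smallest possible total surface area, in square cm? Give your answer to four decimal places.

542.4533

With radius r and height h, πr²h = 970 so h = 970/(πr²), and S(r) = 2πr² + 2πrh = 2πr² + 2·970/r.
S'(r) = 4πr − 2·970/r² = 0 ⇒ r³ = 970/(2π), so r ≈ 5.3645 and h = 2r ≈ 10.7290.
S''(r) = 4π + 4·970/r³ > 0, so this is the minimum; S ≈ 542.4533.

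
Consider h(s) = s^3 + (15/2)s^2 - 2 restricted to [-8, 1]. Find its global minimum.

The derivative is 3s^2 + 15s, which vanishes at s = -5 and s = 0.
Candidates: h(-8) = -34; h(-5) = 121/2; h(0) = -2; h(1) = 13/2.
The minimum over the interval is -34, attained at s = -8.

-34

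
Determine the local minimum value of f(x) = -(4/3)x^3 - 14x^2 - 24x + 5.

f'(x) = -4x^2 - 28x - 24. Setting f'(x) = 0 gives x ∈ {-6, -1}.
f''(x) = -8x - 28. f''(-6) = 20 > 0 ⇒ local minimum; f''(-1) = -20 < 0 ⇒ local maximum.
The local minimum is f(-6) = -67.

-67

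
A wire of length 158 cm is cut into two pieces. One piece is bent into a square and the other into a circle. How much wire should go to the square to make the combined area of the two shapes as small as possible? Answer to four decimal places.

88.4957

Let x be the length used for the square. Square side x/4; circle radius (158−x)/(2π).
A(x) = (x/4)² + π·((158−x)/(2π))² = x²/16 + (158−x)²/(4π) for 0 ≤ x ≤ 158. A'(x) = x/8 − (158−x)/(2π) = 0 gives x = 4·158/(π+4) ≈ 88.4957.
A'' = 1/8 + 1/(2π) > 0, so this gives the minimum combined area; x ≈ 88.4957 cm to the square.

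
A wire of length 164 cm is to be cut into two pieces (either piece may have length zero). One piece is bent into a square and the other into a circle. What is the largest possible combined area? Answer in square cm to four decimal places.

2140.3157

Let x be the length used for the square. Square side x/4; circle radius (164−x)/(2π).
A(x) = (x/4)² + π·((164−x)/(2π))² = x²/16 + (164−x)²/(4π) for 0 ≤ x ≤ 164. A'(x) = x/8 − (164−x)/(2π) = 0 gives x = 4·164/(π+4) ≈ 91.8563.
A'' > 0, so the interior critical point is a minimum; the maximum is at an endpoint. A(0) = 2140.3157 and A(164) = 1681.0000, so the largest area is 2140.3157.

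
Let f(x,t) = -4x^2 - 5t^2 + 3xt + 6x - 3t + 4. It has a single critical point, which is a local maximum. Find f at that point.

446/71

∂f/∂x = -8x + 3t + 6 = 0 and ∂f/∂t = 3x - 10t - 3 = 0, so (x, t) = (51/71, -6/71).
The Hessian has f_{xx} = -8, f_{tt} = -10, f_{xt} = 3, giving D = 71 > 0 with f_{xx} < 0, so the point is a local maximum.
f(51/71, -6/71) = 446/71.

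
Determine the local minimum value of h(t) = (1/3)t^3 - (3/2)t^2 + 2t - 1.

h'(t) = t^2 - 3t + 2. Setting h'(t) = 0 gives t ∈ {1, 2}.
Since h''(t) = 2t - 3, we get h''(1) = -1 < 0 ⇒ local maximum; h''(2) = 1 > 0 ⇒ local minimum.
So the local minimum value is h(2) = -1/3.

-1/3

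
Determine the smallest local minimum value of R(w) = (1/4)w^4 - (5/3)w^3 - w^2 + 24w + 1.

R'(w) = w^3 - 5w^2 - 2w + 24. Setting R'(w) = 0 gives w ∈ {-2, 3, 4}.
R''(w) = 3w^2 - 10w - 2. R''(-2) = 30 > 0 ⇒ local minimum; R''(3) = -5 < 0 ⇒ local maximum; R''(4) = 6 > 0 ⇒ local minimum.
The smallest local minimum is R(-2) = -101/3.

-101/3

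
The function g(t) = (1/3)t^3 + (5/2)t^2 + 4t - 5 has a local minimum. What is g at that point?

g'(t) = t^2 + 5t + 4 = 0 at t = -4, -1.
g''(t) = 2t + 5. g''(-4) = -3 < 0 ⇒ local maximum; g''(-1) = 3 > 0 ⇒ local minimum.
So the local minimum value is g(-1) = -41/6.

-41/6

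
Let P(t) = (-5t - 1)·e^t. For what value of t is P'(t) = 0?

-6/5

Differentiating with the product rule gives P'(t) = (-5t - 6)·e^t. Since e^t > 0, the only critical point is t = -6/5.
P''(-6/5) has the same sign as -5 < 0, so this is a local maximum.
P(-6/5) = (5)·e^(-6/5) ≈ 1.5060.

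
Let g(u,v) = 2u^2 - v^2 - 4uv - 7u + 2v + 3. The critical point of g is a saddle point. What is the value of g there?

∂g/∂u = 4u - 4v - 7 = 0 and ∂g/∂v = -4u - 2v + 2 = 0, so (u, v) = (11/12, -5/6).
The Hessian has g_{uu} = 4, g_{vv} = -2, g_{uv} = -4, giving D = -24 < 0, so the point is a saddle point.
g(11/12, -5/6) = -25/24.

-25/24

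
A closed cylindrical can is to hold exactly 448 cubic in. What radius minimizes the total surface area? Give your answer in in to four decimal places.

4.1467

With radius r and height h, πr²h = 448 so h = 448/(πr²), and S(r) = 2πr² + 2πrh = 2πr² + 2·448/r.
S'(r) = 4πr − 2·448/r² = 0 ⇒ r³ = 448/(2π), so r ≈ 4.1467 and h = 2r ≈ 8.2933.
S''(r) = 4π + 4·448/r³ > 0, so this is the minimum; S ≈ 324.1156.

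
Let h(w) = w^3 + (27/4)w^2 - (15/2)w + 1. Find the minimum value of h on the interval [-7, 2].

-15/16

Differentiating, h'(w) = 3w^2 + (27/2)w - 15/2; which vanishes at w = -5 and w = 1/2.
Evaluating at the critical points and endpoints: h(-7) = 165/4; h(-5) = 329/4; h(1/2) = -15/16; h(2) = 21.
So the minimum is h(1/2) = -15/16.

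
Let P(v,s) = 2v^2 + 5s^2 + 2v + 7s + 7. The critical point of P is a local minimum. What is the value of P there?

∂P/∂v = 4v + 2 = 0 and ∂P/∂s = 10s + 7 = 0, so (v, s) = (-1/2, -7/10).
The Hessian has P_{vv} = 4, P_{ss} = 10, P_{vs} = 0, giving D = 40 > 0 with P_{vv} > 0, so the point is a local minimum.
P(-1/2, -7/10) = 81/20.

81/20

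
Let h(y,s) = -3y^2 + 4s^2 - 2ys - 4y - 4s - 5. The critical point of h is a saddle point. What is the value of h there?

-53/13

∂h/∂y = -6y - 2s - 4 = 0 and ∂h/∂s = -2y + 8s - 4 = 0, so (y, s) = (-10/13, 4/13).
The Hessian has h_{yy} = -6, h_{ss} = 8, h_{ys} = -2, giving D = -52 < 0, so the point is a saddle point.
h(-10/13, 4/13) = -53/13.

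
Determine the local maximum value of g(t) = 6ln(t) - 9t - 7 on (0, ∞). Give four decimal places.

-15.4328

g'(t) = 6/t − 9 = 0 gives t = 2/3.
g''(t) = -6/t², which is negative for t > 0, so this is a local maximum.
g(2/3) = 6·ln(2/3) - 6 - 7 ≈ -15.4328.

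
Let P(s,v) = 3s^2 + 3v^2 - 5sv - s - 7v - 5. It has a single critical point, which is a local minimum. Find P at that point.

∂P/∂s = 6s - 5v - 1 = 0 and ∂P/∂v = -5s + 6v - 7 = 0, so (s, v) = (41/11, 47/11).
The Hessian has P_{ss} = 6, P_{vv} = 6, P_{sv} = -5, giving D = 11 > 0 with P_{ss} > 0, so the point is a local minimum.
P(41/11, 47/11) = -240/11.

-240/11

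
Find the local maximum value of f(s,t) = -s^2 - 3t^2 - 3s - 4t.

∂f/∂s = -2s - 3 = 0 and ∂f/∂t = -6t - 4 = 0, so (s, t) = (-3/2, -2/3).
The Hessian has f_{ss} = -2, f_{tt} = -6, f_{st} = 0, giving D = 12 > 0 with f_{ss} < 0, so the point is a local maximum.
f(-3/2, -2/3) = 43/12.

43/12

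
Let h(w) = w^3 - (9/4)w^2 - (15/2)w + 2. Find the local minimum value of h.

-243/16

Critical points: h'(w) = 3w^2 - (9/2)w - 15/2 vanishes at w = -1, 5/2.
Since h''(w) = 6w - 9/2, we get h''(-1) = -21/2 < 0 ⇒ local maximum; h''(5/2) = 21/2 > 0 ⇒ local minimum.
The local minimum is h(5/2) = -243/16.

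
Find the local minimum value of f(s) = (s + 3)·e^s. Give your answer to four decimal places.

Differentiating with the product rule gives f'(s) = (s + 4)·e^s. Since e^s > 0, the only critical point is s = -4.
f''(-4) has the same sign as 1 > 0, so this is a local minimum.
f(-4) = (-1)·e^(-4) ≈ -0.0183.

-0.0183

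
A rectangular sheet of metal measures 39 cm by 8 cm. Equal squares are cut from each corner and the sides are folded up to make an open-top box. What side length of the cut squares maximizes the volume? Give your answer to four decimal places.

1.8868

With cut size x, the volume is V(x) = x(39 − 2x)(8 − 2x) for 0 < x < 4.
V'(x) = 12x^2 − 188x + 312. Setting V'(x) = 0 gives x ≈ 1.8868 (the root in (0, 4)).
V''(x) = 24x − 188 is negative there, so this is the maximum; V ≈ 280.9084.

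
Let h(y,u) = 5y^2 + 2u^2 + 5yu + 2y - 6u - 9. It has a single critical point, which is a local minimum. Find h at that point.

∂h/∂y = 10y + 5u + 2 = 0 and ∂h/∂u = 5y + 4u - 6 = 0, so (y, u) = (-38/15, 14/3).
The Hessian has h_{yy} = 10, h_{uu} = 4, h_{yu} = 5, giving D = 15 > 0 with h_{yy} > 0, so the point is a local minimum.
h(-38/15, 14/3) = -383/15.

-383/15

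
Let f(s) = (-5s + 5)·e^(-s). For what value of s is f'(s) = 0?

Differentiating with the product rule gives f'(s) = (5s - 10)·e^(-s). Since e^(-s) > 0, the only critical point is s = 2.
f''(2) has the same sign as 5 > 0, so this is a local minimum.
f(2) = (-5)·e^(-2) ≈ -0.6767.

2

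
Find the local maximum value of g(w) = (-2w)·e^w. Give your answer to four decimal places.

Differentiating with the product rule gives g'(w) = (-2w - 2)·e^w. Since e^w > 0, the only critical point is w = -1.
g''(-1) has the same sign as -2 < 0, so this is a local maximum.
g(-1) = (2)·e^(-1) ≈ 0.7358.

0.7358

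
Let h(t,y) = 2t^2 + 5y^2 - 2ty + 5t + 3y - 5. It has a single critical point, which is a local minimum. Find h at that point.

-353/36

∂h/∂t = 4t - 2y + 5 = 0 and ∂h/∂y = -2t + 10y + 3 = 0, so (t, y) = (-14/9, -11/18).
The Hessian has h_{tt} = 4, h_{yy} = 10, h_{ty} = -2, giving D = 36 > 0 with h_{tt} > 0, so the point is a local minimum.
h(-14/9, -11/18) = -353/36.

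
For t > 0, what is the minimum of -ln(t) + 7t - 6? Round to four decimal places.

-3.0541

f'(t) = -1/t + 7 = 0 gives t = 1/7.
f''(t) = 1/t², which is positive for t > 0, so this is a local minimum.
f(1/7) = -1·ln(1/7) + 1 - 6 ≈ -3.0541.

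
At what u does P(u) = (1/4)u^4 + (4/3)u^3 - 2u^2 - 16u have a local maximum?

-2

P'(u) = u^3 + 4u^2 - 4u - 16 = 0 at u = -4, -2, 2.
Second-derivative test with P''(u) = 3u^2 + 8u - 4: P''(-4) = 12 > 0 ⇒ local minimum; P''(-2) = -8 < 0 ⇒ local maximum; P''(2) = 24 > 0 ⇒ local minimum.
The local maximum is P(-2) = 52/3.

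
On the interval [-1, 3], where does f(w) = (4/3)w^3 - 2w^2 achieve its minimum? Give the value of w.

-1

f'(w) = 4w^2 - 4w, which vanishes at w = 0 and w = 1.
Compare values at every candidate in [-1, 3]: f(-1) = -10/3; f(0) = 0; f(1) = -2/3; f(3) = 18.
Hence the absolute minimum is -10/3 at w = -1.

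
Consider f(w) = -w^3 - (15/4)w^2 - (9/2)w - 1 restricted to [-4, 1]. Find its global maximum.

Differentiating, f'(w) = -3w^2 - (15/2)w - 9/2; which vanishes at w = -3/2 and w = -1.
Candidates: f(-4) = 21,  f(-3/2) = 11/16,  f(-1) = 3/4,  f(1) = -41/4.
Hence the absolute maximum is 21 at w = -4.

21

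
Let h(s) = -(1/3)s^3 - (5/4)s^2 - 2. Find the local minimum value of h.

h'(s) = -s^2 - (5/2)s = 0 at s = -5/2, 0.
Since h''(s) = -2s - 5/2, we get h''(-5/2) = 5/2 > 0 ⇒ local minimum; h''(0) = -5/2 < 0 ⇒ local maximum.
So the local minimum value is h(-5/2) = -221/48.

-221/48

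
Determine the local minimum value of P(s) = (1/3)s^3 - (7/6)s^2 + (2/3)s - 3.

-11/3

Critical points: P'(s) = s^2 - (7/3)s + 2/3 vanishes at s = 1/3, 2.
P''(s) = 2s - 7/3. P''(1/3) = -5/3 < 0 ⇒ local maximum; P''(2) = 5/3 > 0 ⇒ local minimum.
Thus P has its local minimum at s = 2, with value -11/3.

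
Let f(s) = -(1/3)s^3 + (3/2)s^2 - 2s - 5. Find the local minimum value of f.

-35/6

Critical points: f'(s) = -s^2 + 3s - 2 vanishes at s = 1, 2.
Second-derivative test with f''(s) = -2s + 3: f''(1) = 1 > 0 ⇒ local minimum; f''(2) = -1 < 0 ⇒ local maximum.
The local minimum is f(1) = -35/6.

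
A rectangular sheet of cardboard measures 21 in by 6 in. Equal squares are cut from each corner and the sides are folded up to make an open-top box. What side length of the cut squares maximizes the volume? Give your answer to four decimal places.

1.3775

With cut size x, the volume is V(x) = x(21 − 2x)(6 − 2x) for 0 < x < 3.
V'(x) = 12x^2 − 108x + 126. Setting V'(x) = 0 gives x ≈ 1.3775 (the root in (0, 3)).
V''(x) = 24x − 108 is negative there, so this is the maximum; V ≈ 81.5549.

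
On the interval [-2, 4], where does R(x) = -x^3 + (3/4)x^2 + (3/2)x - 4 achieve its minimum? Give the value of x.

Differentiating, R'(x) = -3x^2 + (3/2)x + 3/2; which vanishes at x = -1/2 and x = 1.
Evaluating at the critical points and endpoints: R(-2) = 4; R(-1/2) = -71/16; R(1) = -11/4; R(4) = -50.
So the minimum is R(4) = -50.

4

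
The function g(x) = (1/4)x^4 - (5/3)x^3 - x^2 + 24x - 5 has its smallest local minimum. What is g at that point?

g'(x) = x^3 - 5x^2 - 2x + 24. Setting g'(x) = 0 gives x ∈ {-2, 3, 4}.
Since g''(x) = 3x^2 - 10x - 2, we get g''(-2) = 30 > 0 ⇒ local minimum; g''(3) = -5 < 0 ⇒ local maximum; g''(4) = 6 > 0 ⇒ local minimum.
Thus g has its smallest local minimum at x = -2, with value -119/3.

-119/3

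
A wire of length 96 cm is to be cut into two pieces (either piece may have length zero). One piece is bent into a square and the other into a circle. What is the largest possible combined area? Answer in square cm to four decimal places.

733.3860

Let x be the length used for the square. Square side x/4; circle radius (96−x)/(2π).
A(x) = (x/4)² + π·((96−x)/(2π))² = x²/16 + (96−x)²/(4π) for 0 ≤ x ≤ 96. A'(x) = x/8 − (96−x)/(2π) = 0 gives x = 4·96/(π+4) ≈ 53.7695.
A'' > 0, so the interior critical point is a minimum; the maximum is at an endpoint. A(0) = 733.3860 and A(96) = 576.0000, so the largest area is 733.3860.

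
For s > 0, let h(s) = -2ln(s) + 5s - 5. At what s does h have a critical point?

h'(s) = -2/s + 5 = 0 gives s = 2/5.
h''(s) = 2/s², which is positive for s > 0, so this is a local minimum.
h(2/5) = -2·ln(2/5) + 2 - 5 ≈ -1.1674.

2/5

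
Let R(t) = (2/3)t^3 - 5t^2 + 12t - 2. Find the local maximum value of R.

22/3

R'(t) = 2t^2 - 10t + 12. Setting R'(t) = 0 gives t ∈ {2, 3}.
R''(t) = 4t - 10. R''(2) = -2 < 0 ⇒ local maximum; R''(3) = 2 > 0 ⇒ local minimum.
The local maximum is R(2) = 22/3.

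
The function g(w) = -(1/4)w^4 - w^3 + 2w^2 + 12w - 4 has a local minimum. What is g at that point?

-16

g'(w) = -w^3 - 3w^2 + 4w + 12 = 0 at w = -3, -2, 2.
Since g''(w) = -3w^2 - 6w + 4, we get g''(-3) = -5 < 0 ⇒ local maximum; g''(-2) = 4 > 0 ⇒ local minimum; g''(2) = -20 < 0 ⇒ local maximum.
The local minimum is g(-2) = -16.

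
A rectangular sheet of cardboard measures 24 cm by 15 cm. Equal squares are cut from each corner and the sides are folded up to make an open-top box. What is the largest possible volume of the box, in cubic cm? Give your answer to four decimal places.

With cut size x, the volume is V(x) = x(24 − 2x)(15 − 2x) for 0 < x < 7.5.
V'(x) = 12x^2 − 156x + 360. Setting V'(x) = 0 gives x ≈ 3.0000 (the root in (0, 7.5)).
V''(x) = 24x − 156 is negative there, so this is the maximum; V ≈ 486.0000.

486.0000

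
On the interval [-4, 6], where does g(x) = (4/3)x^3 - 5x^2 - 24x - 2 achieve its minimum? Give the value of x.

g'(x) = 4x^2 - 10x - 24, which vanishes at x = -3/2 and x = 4.
Compare values at every candidate in [-4, 6]: g(-4) = -214/3,  g(-3/2) = 73/4,  g(4) = -278/3,  g(6) = -38.
Hence the absolute minimum is -278/3 at x = 4.

4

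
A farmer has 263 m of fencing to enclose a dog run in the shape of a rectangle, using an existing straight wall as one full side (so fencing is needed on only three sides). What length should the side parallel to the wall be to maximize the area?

263/2

Let the sides perpendicular to the wall have length x and the parallel side y, so 2x + y = 263 and the area is A = xy = x(263 − 2x).
A'(x) = 263 − 4x = 0 gives x = 263/4, and A''(x) = −4 < 0 confirms a maximum.
Then y = 263 − 2·263/4 = 263/2 and A = 69169/8.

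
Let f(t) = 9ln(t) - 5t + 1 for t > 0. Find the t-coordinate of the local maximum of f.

f'(t) = 9/t − 5 = 0 gives t = 9/5.
f''(t) = -9/t², which is negative for t > 0, so this is a local maximum.
f(9/5) = 9·ln(9/5) - 9 + 1 ≈ -2.7099.

9/5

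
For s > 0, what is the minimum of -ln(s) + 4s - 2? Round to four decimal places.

R'(s) = -1/s + 4 = 0 gives s = 1/4.
R''(s) = 1/s², which is positive for s > 0, so this is a local minimum.
R(1/4) = -1·ln(1/4) + 1 - 2 ≈ 0.3863.

0.3863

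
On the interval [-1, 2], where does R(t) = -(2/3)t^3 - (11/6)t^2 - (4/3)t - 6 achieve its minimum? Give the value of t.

2

The derivative is -2t^2 - (11/3)t - 4/3, whose only zero in [-1, 2] is t = -1/2.
Evaluating at the critical points and endpoints: R(-1) = -35/6, R(-1/2) = -137/24, R(2) = -64/3.
So the minimum is R(2) = -64/3.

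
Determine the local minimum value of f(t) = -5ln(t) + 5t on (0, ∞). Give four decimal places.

5.0000

f'(t) = -5/t + 5 = 0 gives t = 1.
f''(t) = 5/t², which is positive for t > 0, so this is a local minimum.
f(1) = -5·ln(1) + 5 ≈ 5.0000.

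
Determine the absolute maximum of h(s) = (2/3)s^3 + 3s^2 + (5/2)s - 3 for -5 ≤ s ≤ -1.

Differentiating, h'(s) = 2s^2 + 6s + 5/2; whose only zero in [-5, -1] is s = -5/2.
Candidates: h(-5) = -143/6, h(-5/2) = -11/12, h(-1) = -19/6.
Hence the absolute maximum is -11/12 at s = -5/2.

-11/12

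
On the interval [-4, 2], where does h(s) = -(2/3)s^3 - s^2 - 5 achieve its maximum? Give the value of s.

Differentiating, h'(s) = -2s^2 - 2s; which vanishes at s = -1 and s = 0.
Candidates: h(-4) = 65/3, h(-1) = -16/3, h(0) = -5, h(2) = -43/3.
So the maximum is h(-4) = 65/3.

-4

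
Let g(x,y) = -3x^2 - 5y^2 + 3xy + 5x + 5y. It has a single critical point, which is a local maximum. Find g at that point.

275/51

∂g/∂x = -6x + 3y + 5 = 0 and ∂g/∂y = 3x - 10y + 5 = 0, so (x, y) = (65/51, 15/17).
The Hessian has g_{xx} = -6, g_{yy} = -10, g_{xy} = 3, giving D = 51 > 0 with g_{xx} < 0, so the point is a local maximum.
g(65/51, 15/17) = 275/51.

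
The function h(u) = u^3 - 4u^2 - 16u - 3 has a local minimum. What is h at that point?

-67

h'(u) = 3u^2 - 8u - 16. Setting h'(u) = 0 gives u ∈ {-4/3, 4}.
Second-derivative test with h''(u) = 6u - 8: h''(-4/3) = -16 < 0 ⇒ local maximum; h''(4) = 16 > 0 ⇒ local minimum.
So the local minimum value is h(4) = -67.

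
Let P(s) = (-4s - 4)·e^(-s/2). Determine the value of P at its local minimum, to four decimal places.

-4.8522

By the product rule, P'(s) = (2s - 2)·e^(-s/2). Since e^(-s/2) > 0, the only critical point is s = 1.
P''(1) has the same sign as 2 > 0, so this is a local minimum.
P(1) = (-8)·e^(-1/2) ≈ -4.8522.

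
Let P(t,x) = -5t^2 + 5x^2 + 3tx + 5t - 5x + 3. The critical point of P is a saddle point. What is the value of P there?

∂P/∂t = -10t + 3x + 5 = 0 and ∂P/∂x = 3t + 10x - 5 = 0, so (t, x) = (65/109, 35/109).
The Hessian has P_{tt} = -10, P_{xx} = 10, P_{tx} = 3, giving D = -109 < 0, so the point is a saddle point.
P(65/109, 35/109) = 402/109.

402/109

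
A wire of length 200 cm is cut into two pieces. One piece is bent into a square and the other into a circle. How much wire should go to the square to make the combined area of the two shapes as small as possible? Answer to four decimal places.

112.0198

Let x be the length used for the square. Square side x/4; circle radius (200−x)/(2π).
A(x) = (x/4)² + π·((200−x)/(2π))² = x²/16 + (200−x)²/(4π) for 0 ≤ x ≤ 200. A'(x) = x/8 − (200−x)/(2π) = 0 gives x = 4·200/(π+4) ≈ 112.0198.
A'' = 1/8 + 1/(2π) > 0, so this gives the minimum combined area; x ≈ 112.0198 cm to the square.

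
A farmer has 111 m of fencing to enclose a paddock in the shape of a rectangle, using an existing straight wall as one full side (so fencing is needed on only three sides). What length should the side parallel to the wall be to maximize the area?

111/2

Let the sides perpendicular to the wall have length x and the parallel side y, so 2x + y = 111 and the area is A = xy = x(111 − 2x).
A'(x) = 111 − 4x = 0 gives x = 111/4, and A''(x) = −4 < 0 confirms a maximum.
Then y = 111 − 2·111/4 = 111/2 and A = 12321/8.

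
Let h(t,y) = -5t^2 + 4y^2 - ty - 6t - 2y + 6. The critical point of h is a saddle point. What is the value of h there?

∂h/∂t = -10t - y - 6 = 0 and ∂h/∂y = -t + 8y - 2 = 0, so (t, y) = (-50/81, 14/81).
The Hessian has h_{tt} = -10, h_{yy} = 8, h_{ty} = -1, giving D = -81 < 0, so the point is a saddle point.
h(-50/81, 14/81) = 622/81.

622/81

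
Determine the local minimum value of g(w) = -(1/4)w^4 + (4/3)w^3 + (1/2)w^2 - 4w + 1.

-17/12

g'(w) = -w^3 + 4w^2 + w - 4 = 0 at w = -1, 1, 4.
Since g''(w) = -3w^2 + 8w + 1, we get g''(-1) = -10 < 0 ⇒ local maximum; g''(1) = 6 > 0 ⇒ local minimum; g''(4) = -15 < 0 ⇒ local maximum.
Thus g has its local minimum at w = 1, with value -17/12.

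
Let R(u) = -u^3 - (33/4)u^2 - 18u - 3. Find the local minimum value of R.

1

R'(u) = -3u^2 - (33/2)u - 18 = 0 at u = -4, -3/2.
Second-derivative test with R''(u) = -6u - 33/2: R''(-4) = 15/2 > 0 ⇒ local minimum; R''(-3/2) = -15/2 < 0 ⇒ local maximum.
So the local minimum value is R(-4) = 1.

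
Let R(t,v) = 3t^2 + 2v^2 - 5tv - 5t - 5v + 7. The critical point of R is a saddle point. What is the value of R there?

∂R/∂t = 6t - 5v - 5 = 0 and ∂R/∂v = -5t + 4v - 5 = 0, so (t, v) = (-45, -55).
The Hessian has R_{tt} = 6, R_{vv} = 4, R_{tv} = -5, giving D = -1 < 0, so the point is a saddle point.
R(-45, -55) = 257.

257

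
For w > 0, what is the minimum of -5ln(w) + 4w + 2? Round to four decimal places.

h'(w) = -5/w + 4 = 0 gives w = 5/4.
h''(w) = 5/w², which is positive for w > 0, so this is a local minimum.
h(5/4) = -5·ln(5/4) + 5 + 2 ≈ 5.8843.

5.8843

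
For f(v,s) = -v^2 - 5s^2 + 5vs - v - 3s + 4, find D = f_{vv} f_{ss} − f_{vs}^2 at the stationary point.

-5

∂f/∂v = -2v + 5s - 1 = 0 and ∂f/∂s = 5v - 10s - 3 = 0, so (v, s) = (5, 11/5).
The Hessian has f_{vv} = -2, f_{ss} = -10, f_{vs} = 5, giving D = -5 < 0, so the point is a saddle point.
D = (-2)·(-10) − (5)^2 = -5.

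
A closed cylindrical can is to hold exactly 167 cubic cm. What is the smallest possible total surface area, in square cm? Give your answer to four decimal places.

167.8774

With radius r and height h, πr²h = 167 so h = 167/(πr²), and S(r) = 2πr² + 2πrh = 2πr² + 2·167/r.
S'(r) = 4πr − 2·167/r² = 0 ⇒ r³ = 167/(2π), so r ≈ 2.9843 and h = 2r ≈ 5.9686.
S''(r) = 4π + 4·167/r³ > 0, so this is the minimum; S ≈ 167.8774.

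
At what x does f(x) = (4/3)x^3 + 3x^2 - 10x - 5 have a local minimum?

1

Critical points: f'(x) = 4x^2 + 6x - 10 vanishes at x = -5/2, 1.
f''(x) = 8x + 6. f''(-5/2) = -14 < 0 ⇒ local maximum; f''(1) = 14 > 0 ⇒ local minimum.
So the local minimum value is f(1) = -32/3.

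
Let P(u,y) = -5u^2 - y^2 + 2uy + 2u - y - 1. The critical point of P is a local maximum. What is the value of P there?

-11/16

∂P/∂u = -10u + 2y + 2 = 0 and ∂P/∂y = 2u - 2y - 1 = 0, so (u, y) = (1/8, -3/8).
The Hessian has P_{uu} = -10, P_{yy} = -2, P_{uy} = 2, giving D = 16 > 0 with P_{uu} < 0, so the point is a local maximum.
P(1/8, -3/8) = -11/16.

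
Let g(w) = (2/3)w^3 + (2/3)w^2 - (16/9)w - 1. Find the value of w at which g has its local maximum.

-4/3

g'(w) = 2w^2 + (4/3)w - 16/9. Setting g'(w) = 0 gives w ∈ {-4/3, 2/3}.
Second-derivative test with g''(w) = 4w + 4/3: g''(-4/3) = -4 < 0 ⇒ local maximum; g''(2/3) = 4 > 0 ⇒ local minimum.
Thus g has its local maximum at w = -4/3, with value 79/81.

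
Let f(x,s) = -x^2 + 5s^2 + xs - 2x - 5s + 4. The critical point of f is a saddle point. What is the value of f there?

∂f/∂x = -2x + s - 2 = 0 and ∂f/∂s = x + 10s - 5 = 0, so (x, s) = (-5/7, 4/7).
The Hessian has f_{xx} = -2, f_{ss} = 10, f_{xs} = 1, giving D = -21 < 0, so the point is a saddle point.
f(-5/7, 4/7) = 23/7.

23/7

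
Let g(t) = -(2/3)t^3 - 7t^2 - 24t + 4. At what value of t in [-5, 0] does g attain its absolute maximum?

The derivative is -2t^2 - 14t - 24, which vanishes at t = -4 and t = -3.
Evaluating at the critical points and endpoints: g(-5) = 97/3,  g(-4) = 92/3,  g(-3) = 31,  g(0) = 4.
Hence the absolute maximum is 97/3 at t = -5.

-5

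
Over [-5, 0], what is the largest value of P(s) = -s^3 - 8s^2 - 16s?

256/27

The derivative is -3s^2 - 16s - 16, which vanishes at s = -4 and s = -4/3.
Candidates: P(-5) = 5, P(-4) = 0, P(-4/3) = 256/27, P(0) = 0.
The maximum over the interval is 256/27, attained at s = -4/3.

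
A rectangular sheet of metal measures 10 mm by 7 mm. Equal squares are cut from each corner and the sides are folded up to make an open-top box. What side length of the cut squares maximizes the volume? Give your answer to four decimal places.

1.3520

With cut size x, the volume is V(x) = x(10 − 2x)(7 − 2x) for 0 < x < 3.5.
V'(x) = 12x^2 − 68x + 70. Setting V'(x) = 0 gives x ≈ 1.3520 (the root in (0, 3.5)).
V''(x) = 24x − 68 is negative there, so this is the maximum; V ≈ 42.3766.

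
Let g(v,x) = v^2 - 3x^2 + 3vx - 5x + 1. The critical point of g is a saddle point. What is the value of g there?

46/21

∂g/∂v = 2v + 3x = 0 and ∂g/∂x = 3v - 6x - 5 = 0, so (v, x) = (5/7, -10/21).
The Hessian has g_{vv} = 2, g_{xx} = -6, g_{vx} = 3, giving D = -21 < 0, so the point is a saddle point.
g(5/7, -10/21) = 46/21.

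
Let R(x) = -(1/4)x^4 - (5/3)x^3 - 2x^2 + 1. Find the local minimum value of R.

5/12

Critical points: R'(x) = -x^3 - 5x^2 - 4x vanishes at x = -4, -1, 0.
Second-derivative test with R''(x) = -3x^2 - 10x - 4: R''(-4) = -12 < 0 ⇒ local maximum; R''(-1) = 3 > 0 ⇒ local minimum; R''(0) = -4 < 0 ⇒ local maximum.
The local minimum is R(-1) = 5/12.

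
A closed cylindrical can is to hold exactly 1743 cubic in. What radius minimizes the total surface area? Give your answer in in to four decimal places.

6.5219

With radius r and height h, πr²h = 1743 so h = 1743/(πr²), and S(r) = 2πr² + 2πrh = 2πr² + 2·1743/r.
S'(r) = 4πr − 2·1743/r² = 0 ⇒ r³ = 1743/(2π), so r ≈ 6.5219 and h = 2r ≈ 13.0438.
S''(r) = 4π + 4·1743/r³ > 0, so this is the minimum; S ≈ 801.7632.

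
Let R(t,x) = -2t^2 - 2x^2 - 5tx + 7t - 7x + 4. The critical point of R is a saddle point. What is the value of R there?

∂R/∂t = -4t - 5x + 7 = 0 and ∂R/∂x = -5t - 4x - 7 = 0, so (t, x) = (-7, 7).
The Hessian has R_{tt} = -4, R_{xx} = -4, R_{tx} = -5, giving D = -9 < 0, so the point is a saddle point.
R(-7, 7) = -45.

-45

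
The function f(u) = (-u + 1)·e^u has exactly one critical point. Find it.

By the product rule, f'(u) = (-u)·e^u. Since e^u > 0, the only critical point is u = 0.
f''(0) has the same sign as -1 < 0, so this is a local maximum.
f(0) = (1)·e^(0) ≈ 1.0000.

0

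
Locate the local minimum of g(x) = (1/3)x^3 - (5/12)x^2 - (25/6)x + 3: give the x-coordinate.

5/2

g'(x) = x^2 - (5/6)x - 25/6 = 0 at x = -5/3, 5/2.
g''(x) = 2x - 5/6. g''(-5/3) = -25/6 < 0 ⇒ local maximum; g''(5/2) = 25/6 > 0 ⇒ local minimum.
So the local minimum value is g(5/2) = -77/16.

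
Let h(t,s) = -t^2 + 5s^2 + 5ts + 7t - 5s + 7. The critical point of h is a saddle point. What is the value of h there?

∂h/∂t = -2t + 5s + 7 = 0 and ∂h/∂s = 5t + 10s - 5 = 0, so (t, s) = (19/9, -5/9).
The Hessian has h_{tt} = -2, h_{ss} = 10, h_{ts} = 5, giving D = -45 < 0, so the point is a saddle point.
h(19/9, -5/9) = 142/9.

142/9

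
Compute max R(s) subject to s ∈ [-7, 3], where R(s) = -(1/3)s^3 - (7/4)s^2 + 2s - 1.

163/12

Differentiating, R'(s) = -s^2 - (7/2)s + 2; which vanishes at s = -4 and s = 1/2.
Candidates: R(-7) = 163/12,  R(-4) = -47/3,  R(1/2) = -23/48,  R(3) = -79/4.
So the maximum is R(-7) = 163/12.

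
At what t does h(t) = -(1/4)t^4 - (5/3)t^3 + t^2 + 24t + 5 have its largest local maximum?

Critical points: h'(t) = -t^3 - 5t^2 + 2t + 24 vanishes at t = -4, -3, 2.
Second-derivative test with h''(t) = -3t^2 - 10t + 2: h''(-4) = -6 < 0 ⇒ local maximum; h''(-3) = 5 > 0 ⇒ local minimum; h''(2) = -30 < 0 ⇒ local maximum.
Thus h has its largest local maximum at t = 2, with value 119/3.

2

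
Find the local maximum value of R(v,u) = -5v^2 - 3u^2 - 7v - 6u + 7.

∂R/∂v = -10v - 7 = 0 and ∂R/∂u = -6u - 6 = 0, so (v, u) = (-7/10, -1).
The Hessian has R_{vv} = -10, R_{uu} = -6, R_{vu} = 0, giving D = 60 > 0 with R_{vv} < 0, so the point is a local maximum.
R(-7/10, -1) = 249/20.

249/20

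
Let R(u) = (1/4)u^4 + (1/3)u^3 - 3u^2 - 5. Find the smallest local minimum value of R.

-83/4

Critical points: R'(u) = u^3 + u^2 - 6u vanishes at u = -3, 0, 2.
Since R''(u) = 3u^2 + 2u - 6, we get R''(-3) = 15 > 0 ⇒ local minimum; R''(0) = -6 < 0 ⇒ local maximum; R''(2) = 10 > 0 ⇒ local minimum.
So the smallest local minimum value is R(-3) = -83/4.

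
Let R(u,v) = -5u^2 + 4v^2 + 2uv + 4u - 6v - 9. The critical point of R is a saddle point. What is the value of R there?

-206/21

∂R/∂u = -10u + 2v + 4 = 0 and ∂R/∂v = 2u + 8v - 6 = 0, so (u, v) = (11/21, 13/21).
The Hessian has R_{uu} = -10, R_{vv} = 8, R_{uv} = 2, giving D = -84 < 0, so the point is a saddle point.
R(11/21, 13/21) = -206/21.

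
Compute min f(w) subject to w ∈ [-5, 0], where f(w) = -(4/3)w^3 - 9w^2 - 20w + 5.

5

f'(w) = -4w^2 - 18w - 20, which vanishes at w = -5/2 and w = -2.
Compare values at every candidate in [-5, 0]: f(-5) = 140/3; f(-5/2) = 235/12; f(-2) = 59/3; f(0) = 5.
Hence the absolute minimum is 5 at w = 0.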